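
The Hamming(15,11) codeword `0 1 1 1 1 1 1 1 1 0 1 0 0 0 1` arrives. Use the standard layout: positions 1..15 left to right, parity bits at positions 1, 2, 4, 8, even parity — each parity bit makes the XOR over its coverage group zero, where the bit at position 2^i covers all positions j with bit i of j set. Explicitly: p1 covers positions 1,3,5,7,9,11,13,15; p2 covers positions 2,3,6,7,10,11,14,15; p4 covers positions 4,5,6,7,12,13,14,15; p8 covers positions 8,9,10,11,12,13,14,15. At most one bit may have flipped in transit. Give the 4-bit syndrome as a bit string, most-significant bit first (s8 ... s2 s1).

0100

s1: b1⊕b3⊕b5⊕b7⊕b9⊕b11⊕b13⊕b15 = 0⊕1⊕1⊕1⊕1⊕1⊕0⊕1 = 0
s2: b2⊕b3⊕b6⊕b7⊕b10⊕b11⊕b14⊕b15 = 1⊕1⊕1⊕1⊕0⊕1⊕0⊕1 = 0
s4: b4⊕b5⊕b6⊕b7⊕b12⊕b13⊕b14⊕b15 = 1⊕1⊕1⊕1⊕0⊕0⊕0⊕1 = 1
s8: b8⊕b9⊕b10⊕b11⊕b12⊕b13⊕b14⊕b15 = 1⊕1⊕0⊕1⊕0⊕0⊕0⊕1 = 0
Syndrome (s8...s1) = 0100 → position 4.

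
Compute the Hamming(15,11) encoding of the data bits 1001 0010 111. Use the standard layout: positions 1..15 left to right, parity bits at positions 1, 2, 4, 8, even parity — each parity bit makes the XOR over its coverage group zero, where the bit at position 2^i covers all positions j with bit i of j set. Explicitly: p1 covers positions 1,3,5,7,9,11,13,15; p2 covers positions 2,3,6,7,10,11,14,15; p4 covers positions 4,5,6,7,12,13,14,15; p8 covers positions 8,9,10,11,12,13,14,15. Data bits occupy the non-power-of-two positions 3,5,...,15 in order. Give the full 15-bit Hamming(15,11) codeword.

Place data bits at non-power-of-two positions: b3=1, b5=0, b6=0, b7=1, b9=0, b10=0, b11=1, b12=0, b13=1, b14=1, b15=1.
p1 = XOR of data positions {3,5,7,9,11,13,15} = 1⊕0⊕1⊕0⊕1⊕1⊕1 = 1
p2 = XOR of data positions {3,6,7,10,11,14,15} = 1⊕0⊕1⊕0⊕1⊕1⊕1 = 1
p4 = XOR of data positions {5,6,7,12,13,14,15} = 0⊕0⊕1⊕0⊕1⊕1⊕1 = 0
p8 = XOR of data positions {9,10,11,12,13,14,15} = 0⊕0⊕1⊕0⊕1⊕1⊕1 = 0
Codeword b1..b15 = 111000100010111

111000100010111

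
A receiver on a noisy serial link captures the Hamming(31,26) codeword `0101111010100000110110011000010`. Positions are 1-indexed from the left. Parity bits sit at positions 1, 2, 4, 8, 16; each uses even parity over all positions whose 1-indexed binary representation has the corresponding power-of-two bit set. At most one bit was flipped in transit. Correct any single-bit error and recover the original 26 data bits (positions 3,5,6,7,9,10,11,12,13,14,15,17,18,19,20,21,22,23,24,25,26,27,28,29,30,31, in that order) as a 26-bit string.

01111010000110110011000110

s1: b1⊕b3⊕b5⊕b7⊕b9⊕b11⊕b13⊕b15⊕b17⊕b19⊕b21⊕b23⊕b25⊕b27⊕b29⊕b31 = 0⊕0⊕1⊕1⊕1⊕1⊕0⊕0⊕1⊕0⊕1⊕0⊕1⊕0⊕0⊕0 = 1
s2: b2⊕b3⊕b6⊕b7⊕b10⊕b11⊕b14⊕b15⊕b18⊕b19⊕b22⊕b23⊕b26⊕b27⊕b30⊕b31 = 1⊕0⊕1⊕1⊕0⊕1⊕0⊕0⊕1⊕0⊕0⊕0⊕0⊕0⊕1⊕0 = 0
s4: b4⊕b5⊕b6⊕b7⊕b12⊕b13⊕b14⊕b15⊕b20⊕b21⊕b22⊕b23⊕b28⊕b29⊕b30⊕b31 = 1⊕1⊕1⊕1⊕0⊕0⊕0⊕0⊕1⊕1⊕0⊕0⊕0⊕0⊕1⊕0 = 1
s8: b8⊕b9⊕b10⊕b11⊕b12⊕b13⊕b14⊕b15⊕b24⊕b25⊕b26⊕b27⊕b28⊕b29⊕b30⊕b31 = 0⊕1⊕0⊕1⊕0⊕0⊕0⊕0⊕1⊕1⊕0⊕0⊕0⊕0⊕1⊕0 = 1
s16: b16⊕b17⊕b18⊕b19⊕b20⊕b21⊕b22⊕b23⊕b24⊕b25⊕b26⊕b27⊕b28⊕b29⊕b30⊕b31 = 0⊕1⊕1⊕0⊕1⊕1⊕0⊕0⊕1⊕1⊕0⊕0⊕0⊕0⊕1⊕0 = 1
Syndrome (s16...s1) = 11101 → position 29.
Flip bit 29: corrected codeword = 0101111010100000110110011000110
Data bits at positions 3,5,6,7,9,10,11,12,13,14,15,17,18,19,20,21,22,23,24,25,26,27,28,29,30,31: 01111010000110110011000110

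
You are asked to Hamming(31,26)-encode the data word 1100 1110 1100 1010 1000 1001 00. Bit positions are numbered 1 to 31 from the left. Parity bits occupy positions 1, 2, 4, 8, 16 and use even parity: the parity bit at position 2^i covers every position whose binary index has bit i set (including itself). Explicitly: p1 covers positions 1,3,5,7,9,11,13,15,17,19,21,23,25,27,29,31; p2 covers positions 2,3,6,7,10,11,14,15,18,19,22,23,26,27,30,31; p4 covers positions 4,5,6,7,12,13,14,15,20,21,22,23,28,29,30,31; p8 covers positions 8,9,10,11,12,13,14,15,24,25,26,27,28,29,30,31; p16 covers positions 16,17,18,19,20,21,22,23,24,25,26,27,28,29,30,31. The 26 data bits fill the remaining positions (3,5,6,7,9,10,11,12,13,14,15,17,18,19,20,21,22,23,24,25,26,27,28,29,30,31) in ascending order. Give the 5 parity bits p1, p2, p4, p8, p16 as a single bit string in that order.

Place data bits at non-power-of-two positions: b3=1, b5=1, b6=0, b7=0, b9=1, b10=1, b11=1, b12=0, b13=1, b14=1, b15=0, b17=0, b18=1, b19=0, b20=1, b21=0, b22=1, b23=0, b24=0, b25=0, b26=1, b27=0, b28=0, b29=1, b30=0, b31=0.
p1 = XOR of data positions {3,5,7,9,11,13,15,17,19,21,23,25,27,29,31} = 1⊕1⊕0⊕1⊕1⊕1⊕0⊕0⊕0⊕0⊕0⊕0⊕0⊕1⊕0 = 0
p2 = XOR of data positions {3,6,7,10,11,14,15,18,19,22,23,26,27,30,31} = 1⊕0⊕0⊕1⊕1⊕1⊕0⊕1⊕0⊕1⊕0⊕1⊕0⊕0⊕0 = 1
p4 = XOR of data positions {5,6,7,12,13,14,15,20,21,22,23,28,29,30,31} = 1⊕0⊕0⊕0⊕1⊕1⊕0⊕1⊕0⊕1⊕0⊕0⊕1⊕0⊕0 = 0
p8 = XOR of data positions {9,10,11,12,13,14,15,24,25,26,27,28,29,30,31} = 1⊕1⊕1⊕0⊕1⊕1⊕0⊕0⊕0⊕1⊕0⊕0⊕1⊕0⊕0 = 1
p16 = XOR of data positions {17,18,19,20,21,22,23,24,25,26,27,28,29,30,31} = 0⊕1⊕0⊕1⊕0⊕1⊕0⊕0⊕0⊕1⊕0⊕0⊕1⊕0⊕0 = 1
Parity bits p1,p2,p4,p8,p16 = 01011

01011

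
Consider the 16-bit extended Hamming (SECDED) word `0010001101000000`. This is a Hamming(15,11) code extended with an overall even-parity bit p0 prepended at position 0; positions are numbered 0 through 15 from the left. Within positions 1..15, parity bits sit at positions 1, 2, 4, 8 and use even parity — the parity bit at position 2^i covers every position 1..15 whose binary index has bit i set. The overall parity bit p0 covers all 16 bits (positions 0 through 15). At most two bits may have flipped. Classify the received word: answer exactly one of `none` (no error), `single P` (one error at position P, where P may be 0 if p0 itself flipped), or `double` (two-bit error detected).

double

s1: b1⊕b3⊕b5⊕b7⊕b9⊕b11⊕b13⊕b15 = 0⊕0⊕0⊕1⊕1⊕0⊕0⊕0 = 0
s2: b2⊕b3⊕b6⊕b7⊕b10⊕b11⊕b14⊕b15 = 1⊕0⊕1⊕1⊕0⊕0⊕0⊕0 = 1
s4: b4⊕b5⊕b6⊕b7⊕b12⊕b13⊕b14⊕b15 = 0⊕0⊕1⊕1⊕0⊕0⊕0⊕0 = 0
s8: b8⊕b9⊕b10⊕b11⊕b12⊕b13⊕b14⊕b15 = 0⊕1⊕0⊕0⊕0⊕0⊕0⊕0 = 1
Syndrome (s8...s1) = 1010 → position 10.
Overall parity (XOR of all 16 bits, including p0): 0⊕0⊕1⊕0⊕0⊕0⊕1⊕1⊕0⊕1⊕0⊕0⊕0⊕0⊕0⊕0 = 0
Overall=0, syndrome position=10 → double-bit error detected (uncorrectable).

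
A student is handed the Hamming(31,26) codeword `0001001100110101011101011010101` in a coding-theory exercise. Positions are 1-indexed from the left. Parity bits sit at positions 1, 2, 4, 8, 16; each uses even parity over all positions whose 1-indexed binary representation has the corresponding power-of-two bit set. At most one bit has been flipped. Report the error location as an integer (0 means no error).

s1: b1⊕b3⊕b5⊕b7⊕b9⊕b11⊕b13⊕b15⊕b17⊕b19⊕b21⊕b23⊕b25⊕b27⊕b29⊕b31 = 0⊕0⊕0⊕1⊕0⊕1⊕0⊕0⊕0⊕1⊕0⊕0⊕1⊕1⊕1⊕1 = 1
s2: b2⊕b3⊕b6⊕b7⊕b10⊕b11⊕b14⊕b15⊕b18⊕b19⊕b22⊕b23⊕b26⊕b27⊕b30⊕b31 = 0⊕0⊕0⊕1⊕0⊕1⊕1⊕0⊕1⊕1⊕1⊕0⊕0⊕1⊕0⊕1 = 0
s4: b4⊕b5⊕b6⊕b7⊕b12⊕b13⊕b14⊕b15⊕b20⊕b21⊕b22⊕b23⊕b28⊕b29⊕b30⊕b31 = 1⊕0⊕0⊕1⊕1⊕0⊕1⊕0⊕1⊕0⊕1⊕0⊕0⊕1⊕0⊕1 = 0
s8: b8⊕b9⊕b10⊕b11⊕b12⊕b13⊕b14⊕b15⊕b24⊕b25⊕b26⊕b27⊕b28⊕b29⊕b30⊕b31 = 1⊕0⊕0⊕1⊕1⊕0⊕1⊕0⊕1⊕1⊕0⊕1⊕0⊕1⊕0⊕1 = 1
s16: b16⊕b17⊕b18⊕b19⊕b20⊕b21⊕b22⊕b23⊕b24⊕b25⊕b26⊕b27⊕b28⊕b29⊕b30⊕b31 = 1⊕0⊕1⊕1⊕1⊕0⊕1⊕0⊕1⊕1⊕0⊕1⊕0⊕1⊕0⊕1 = 0
Syndrome (s16...s1) = 01001 → position 9.

9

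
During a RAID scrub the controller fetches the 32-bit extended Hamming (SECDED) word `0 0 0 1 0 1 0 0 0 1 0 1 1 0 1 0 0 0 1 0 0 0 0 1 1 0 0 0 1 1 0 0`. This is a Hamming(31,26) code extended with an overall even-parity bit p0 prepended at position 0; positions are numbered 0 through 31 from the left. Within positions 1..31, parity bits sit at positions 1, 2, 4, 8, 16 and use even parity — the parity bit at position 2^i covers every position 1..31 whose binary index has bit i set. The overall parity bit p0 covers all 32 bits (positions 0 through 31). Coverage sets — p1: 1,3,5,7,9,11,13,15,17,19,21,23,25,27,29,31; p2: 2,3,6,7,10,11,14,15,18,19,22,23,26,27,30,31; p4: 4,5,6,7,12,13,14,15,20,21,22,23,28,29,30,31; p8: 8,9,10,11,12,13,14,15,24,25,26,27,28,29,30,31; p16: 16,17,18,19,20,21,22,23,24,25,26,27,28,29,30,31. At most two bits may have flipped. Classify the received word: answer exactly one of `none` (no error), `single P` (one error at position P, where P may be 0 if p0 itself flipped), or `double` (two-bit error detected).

single 26

s1: b1⊕b3⊕b5⊕b7⊕b9⊕b11⊕b13⊕b15⊕b17⊕b19⊕b21⊕b23⊕b25⊕b27⊕b29⊕b31 = 0⊕1⊕1⊕0⊕1⊕1⊕0⊕0⊕0⊕0⊕0⊕1⊕0⊕0⊕1⊕0 = 0
s2: b2⊕b3⊕b6⊕b7⊕b10⊕b11⊕b14⊕b15⊕b18⊕b19⊕b22⊕b23⊕b26⊕b27⊕b30⊕b31 = 0⊕1⊕0⊕0⊕0⊕1⊕1⊕0⊕1⊕0⊕0⊕1⊕0⊕0⊕0⊕0 = 1
s4: b4⊕b5⊕b6⊕b7⊕b12⊕b13⊕b14⊕b15⊕b20⊕b21⊕b22⊕b23⊕b28⊕b29⊕b30⊕b31 = 0⊕1⊕0⊕0⊕1⊕0⊕1⊕0⊕0⊕0⊕0⊕1⊕1⊕1⊕0⊕0 = 0
s8: b8⊕b9⊕b10⊕b11⊕b12⊕b13⊕b14⊕b15⊕b24⊕b25⊕b26⊕b27⊕b28⊕b29⊕b30⊕b31 = 0⊕1⊕0⊕1⊕1⊕0⊕1⊕0⊕1⊕0⊕0⊕0⊕1⊕1⊕0⊕0 = 1
s16: b16⊕b17⊕b18⊕b19⊕b20⊕b21⊕b22⊕b23⊕b24⊕b25⊕b26⊕b27⊕b28⊕b29⊕b30⊕b31 = 0⊕0⊕1⊕0⊕0⊕0⊕0⊕1⊕1⊕0⊕0⊕0⊕1⊕1⊕0⊕0 = 1
Syndrome (s16...s1) = 11010 → position 26.
Overall parity (XOR of all 32 bits, including p0): 0⊕0⊕0⊕1⊕0⊕1⊕0⊕0⊕0⊕1⊕0⊕1⊕1⊕0⊕1⊕0⊕0⊕0⊕1⊕0⊕0⊕0⊕0⊕1⊕1⊕0⊕0⊕0⊕1⊕1⊕0⊕0 = 1
Overall=1, syndrome position=26 → single-bit error at position 26.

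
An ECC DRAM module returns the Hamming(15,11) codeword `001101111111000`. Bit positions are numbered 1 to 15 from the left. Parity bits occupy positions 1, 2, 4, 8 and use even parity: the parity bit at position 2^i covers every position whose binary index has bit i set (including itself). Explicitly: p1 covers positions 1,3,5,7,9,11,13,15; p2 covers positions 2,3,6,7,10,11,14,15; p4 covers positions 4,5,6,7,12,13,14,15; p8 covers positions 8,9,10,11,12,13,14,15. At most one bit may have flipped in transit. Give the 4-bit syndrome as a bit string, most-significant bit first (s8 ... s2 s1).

1010

s1: b1⊕b3⊕b5⊕b7⊕b9⊕b11⊕b13⊕b15 = 0⊕1⊕0⊕1⊕1⊕1⊕0⊕0 = 0
s2: b2⊕b3⊕b6⊕b7⊕b10⊕b11⊕b14⊕b15 = 0⊕1⊕1⊕1⊕1⊕1⊕0⊕0 = 1
s4: b4⊕b5⊕b6⊕b7⊕b12⊕b13⊕b14⊕b15 = 1⊕0⊕1⊕1⊕1⊕0⊕0⊕0 = 0
s8: b8⊕b9⊕b10⊕b11⊕b12⊕b13⊕b14⊕b15 = 1⊕1⊕1⊕1⊕1⊕0⊕0⊕0 = 1
Syndrome (s8...s1) = 1010 → position 10.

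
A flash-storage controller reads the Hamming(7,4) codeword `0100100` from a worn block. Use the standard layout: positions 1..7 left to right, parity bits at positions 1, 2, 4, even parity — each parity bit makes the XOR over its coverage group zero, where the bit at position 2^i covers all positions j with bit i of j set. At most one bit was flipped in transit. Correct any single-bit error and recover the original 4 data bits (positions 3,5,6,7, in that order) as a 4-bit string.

0101

s1: b1⊕b3⊕b5⊕b7 = 0⊕0⊕1⊕0 = 1
s2: b2⊕b3⊕b6⊕b7 = 1⊕0⊕0⊕0 = 1
s4: b4⊕b5⊕b6⊕b7 = 0⊕1⊕0⊕0 = 1
Syndrome (s4...s1) = 111 → position 7.
Flip bit 7: corrected codeword = 0100101
Data bits at positions 3,5,6,7: 0101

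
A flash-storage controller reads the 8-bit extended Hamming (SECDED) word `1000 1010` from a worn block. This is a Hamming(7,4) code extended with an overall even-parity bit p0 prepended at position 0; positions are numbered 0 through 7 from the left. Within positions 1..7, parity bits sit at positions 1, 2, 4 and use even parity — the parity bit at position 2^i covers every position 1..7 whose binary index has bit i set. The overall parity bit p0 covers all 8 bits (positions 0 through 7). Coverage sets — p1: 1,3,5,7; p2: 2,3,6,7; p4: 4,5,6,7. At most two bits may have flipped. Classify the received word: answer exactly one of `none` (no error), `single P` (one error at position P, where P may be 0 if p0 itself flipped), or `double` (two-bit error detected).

single 2

s1: b1⊕b3⊕b5⊕b7 = 0⊕0⊕0⊕0 = 0
s2: b2⊕b3⊕b6⊕b7 = 0⊕0⊕1⊕0 = 1
s4: b4⊕b5⊕b6⊕b7 = 1⊕0⊕1⊕0 = 0
Syndrome (s4...s1) = 010 → position 2.
Overall parity (XOR of all 8 bits, including p0): 1⊕0⊕0⊕0⊕1⊕0⊕1⊕0 = 1
Overall=1, syndrome position=2 → single-bit error at position 2.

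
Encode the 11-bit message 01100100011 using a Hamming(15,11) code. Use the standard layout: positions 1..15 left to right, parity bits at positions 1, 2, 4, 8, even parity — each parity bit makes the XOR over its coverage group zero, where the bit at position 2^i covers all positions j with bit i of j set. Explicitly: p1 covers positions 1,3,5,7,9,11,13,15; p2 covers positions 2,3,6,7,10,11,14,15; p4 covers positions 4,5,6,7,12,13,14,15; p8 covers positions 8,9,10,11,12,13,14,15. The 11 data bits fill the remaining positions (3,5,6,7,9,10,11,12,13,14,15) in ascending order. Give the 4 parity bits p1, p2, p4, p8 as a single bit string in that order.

Place data bits at non-power-of-two positions: b3=0, b5=1, b6=1, b7=0, b9=0, b10=1, b11=0, b12=0, b13=0, b14=1, b15=1.
p1 = XOR of data positions {3,5,7,9,11,13,15} = 0⊕1⊕0⊕0⊕0⊕0⊕1 = 0
p2 = XOR of data positions {3,6,7,10,11,14,15} = 0⊕1⊕0⊕1⊕0⊕1⊕1 = 0
p4 = XOR of data positions {5,6,7,12,13,14,15} = 1⊕1⊕0⊕0⊕0⊕1⊕1 = 0
p8 = XOR of data positions {9,10,11,12,13,14,15} = 0⊕1⊕0⊕0⊕0⊕1⊕1 = 1
Parity bits p1,p2,p4,p8 = 0001

0001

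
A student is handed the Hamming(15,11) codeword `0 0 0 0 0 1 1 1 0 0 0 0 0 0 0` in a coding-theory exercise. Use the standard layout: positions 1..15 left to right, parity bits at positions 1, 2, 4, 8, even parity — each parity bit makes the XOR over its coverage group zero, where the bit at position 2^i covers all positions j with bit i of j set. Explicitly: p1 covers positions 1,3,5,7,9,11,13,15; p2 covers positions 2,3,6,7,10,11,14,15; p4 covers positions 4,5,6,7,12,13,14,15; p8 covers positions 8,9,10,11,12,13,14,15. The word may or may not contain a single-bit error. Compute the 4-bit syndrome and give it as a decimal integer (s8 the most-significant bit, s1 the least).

s1: b1⊕b3⊕b5⊕b7⊕b9⊕b11⊕b13⊕b15 = 0⊕0⊕0⊕1⊕0⊕0⊕0⊕0 = 1
s2: b2⊕b3⊕b6⊕b7⊕b10⊕b11⊕b14⊕b15 = 0⊕0⊕1⊕1⊕0⊕0⊕0⊕0 = 0
s4: b4⊕b5⊕b6⊕b7⊕b12⊕b13⊕b14⊕b15 = 0⊕0⊕1⊕1⊕0⊕0⊕0⊕0 = 0
s8: b8⊕b9⊕b10⊕b11⊕b12⊕b13⊕b14⊕b15 = 1⊕0⊕0⊕0⊕0⊕0⊕0⊕0 = 1
Syndrome (s8...s1) = 1001 → position 9.

9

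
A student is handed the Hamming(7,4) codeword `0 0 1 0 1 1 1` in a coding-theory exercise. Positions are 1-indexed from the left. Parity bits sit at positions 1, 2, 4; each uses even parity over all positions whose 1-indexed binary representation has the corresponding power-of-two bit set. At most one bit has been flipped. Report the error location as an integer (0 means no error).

7

s1: b1⊕b3⊕b5⊕b7 = 0⊕1⊕1⊕1 = 1
s2: b2⊕b3⊕b6⊕b7 = 0⊕1⊕1⊕1 = 1
s4: b4⊕b5⊕b6⊕b7 = 0⊕1⊕1⊕1 = 1
Syndrome (s4...s1) = 111 → position 7.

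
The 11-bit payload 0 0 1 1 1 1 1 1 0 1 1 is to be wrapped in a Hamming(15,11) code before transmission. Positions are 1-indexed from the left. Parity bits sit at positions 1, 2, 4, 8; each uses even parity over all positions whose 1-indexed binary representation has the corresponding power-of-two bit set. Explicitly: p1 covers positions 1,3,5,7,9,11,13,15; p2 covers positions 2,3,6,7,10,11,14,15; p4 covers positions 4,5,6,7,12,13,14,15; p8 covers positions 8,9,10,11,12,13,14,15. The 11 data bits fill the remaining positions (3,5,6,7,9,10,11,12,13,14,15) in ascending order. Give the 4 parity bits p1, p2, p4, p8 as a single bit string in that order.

Place data bits at non-power-of-two positions: b3=0, b5=0, b6=1, b7=1, b9=1, b10=1, b11=1, b12=1, b13=0, b14=1, b15=1.
p1 = XOR of data positions {3,5,7,9,11,13,15} = 0⊕0⊕1⊕1⊕1⊕0⊕1 = 0
p2 = XOR of data positions {3,6,7,10,11,14,15} = 0⊕1⊕1⊕1⊕1⊕1⊕1 = 0
p4 = XOR of data positions {5,6,7,12,13,14,15} = 0⊕1⊕1⊕1⊕0⊕1⊕1 = 1
p8 = XOR of data positions {9,10,11,12,13,14,15} = 1⊕1⊕1⊕1⊕0⊕1⊕1 = 0
Parity bits p1,p2,p4,p8 = 0010

0010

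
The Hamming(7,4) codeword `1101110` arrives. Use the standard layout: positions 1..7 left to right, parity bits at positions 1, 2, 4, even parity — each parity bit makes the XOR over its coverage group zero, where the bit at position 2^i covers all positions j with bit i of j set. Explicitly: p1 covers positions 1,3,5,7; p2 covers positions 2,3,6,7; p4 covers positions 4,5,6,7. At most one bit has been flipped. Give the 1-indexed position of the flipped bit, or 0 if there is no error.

4

s1: b1⊕b3⊕b5⊕b7 = 1⊕0⊕1⊕0 = 0
s2: b2⊕b3⊕b6⊕b7 = 1⊕0⊕1⊕0 = 0
s4: b4⊕b5⊕b6⊕b7 = 1⊕1⊕1⊕0 = 1
Syndrome (s4...s1) = 100 → position 4.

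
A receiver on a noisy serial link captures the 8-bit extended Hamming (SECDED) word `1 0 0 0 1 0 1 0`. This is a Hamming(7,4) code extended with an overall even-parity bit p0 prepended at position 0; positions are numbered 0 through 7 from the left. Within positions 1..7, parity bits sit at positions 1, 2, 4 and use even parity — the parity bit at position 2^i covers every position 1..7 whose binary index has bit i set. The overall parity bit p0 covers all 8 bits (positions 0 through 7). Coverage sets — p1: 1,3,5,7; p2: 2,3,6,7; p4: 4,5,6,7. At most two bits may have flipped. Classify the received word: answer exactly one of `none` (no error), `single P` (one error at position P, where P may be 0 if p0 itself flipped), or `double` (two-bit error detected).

s1: b1⊕b3⊕b5⊕b7 = 0⊕0⊕0⊕0 = 0
s2: b2⊕b3⊕b6⊕b7 = 0⊕0⊕1⊕0 = 1
s4: b4⊕b5⊕b6⊕b7 = 1⊕0⊕1⊕0 = 0
Syndrome (s4...s1) = 010 → position 2.
Overall parity (XOR of all 8 bits, including p0): 1⊕0⊕0⊕0⊕1⊕0⊕1⊕0 = 1
Overall=1, syndrome position=2 → single-bit error at position 2.

single 2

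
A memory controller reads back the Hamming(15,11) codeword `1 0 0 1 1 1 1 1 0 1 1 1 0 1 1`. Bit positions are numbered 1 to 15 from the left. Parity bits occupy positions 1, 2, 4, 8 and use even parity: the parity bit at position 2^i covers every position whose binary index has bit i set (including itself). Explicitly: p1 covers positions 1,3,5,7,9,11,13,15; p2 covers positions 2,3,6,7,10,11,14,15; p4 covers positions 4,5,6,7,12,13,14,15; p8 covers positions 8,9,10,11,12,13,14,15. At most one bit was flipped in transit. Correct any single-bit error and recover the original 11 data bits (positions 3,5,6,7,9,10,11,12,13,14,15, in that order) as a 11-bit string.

s1: b1⊕b3⊕b5⊕b7⊕b9⊕b11⊕b13⊕b15 = 1⊕0⊕1⊕1⊕0⊕1⊕0⊕1 = 1
s2: b2⊕b3⊕b6⊕b7⊕b10⊕b11⊕b14⊕b15 = 0⊕0⊕1⊕1⊕1⊕1⊕1⊕1 = 0
s4: b4⊕b5⊕b6⊕b7⊕b12⊕b13⊕b14⊕b15 = 1⊕1⊕1⊕1⊕1⊕0⊕1⊕1 = 1
s8: b8⊕b9⊕b10⊕b11⊕b12⊕b13⊕b14⊕b15 = 1⊕0⊕1⊕1⊕1⊕0⊕1⊕1 = 0
Syndrome (s8...s1) = 0101 → position 5.
Flip bit 5: corrected codeword = 100101110111011
Data bits at positions 3,5,6,7,9,10,11,12,13,14,15: 00110111011

00110111011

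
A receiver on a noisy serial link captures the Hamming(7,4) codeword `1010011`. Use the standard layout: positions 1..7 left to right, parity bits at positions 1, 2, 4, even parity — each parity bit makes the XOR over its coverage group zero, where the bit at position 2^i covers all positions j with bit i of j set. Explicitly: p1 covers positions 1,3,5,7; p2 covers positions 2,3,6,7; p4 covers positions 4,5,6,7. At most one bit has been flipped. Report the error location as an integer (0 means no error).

3

s1: b1⊕b3⊕b5⊕b7 = 1⊕1⊕0⊕1 = 1
s2: b2⊕b3⊕b6⊕b7 = 0⊕1⊕1⊕1 = 1
s4: b4⊕b5⊕b6⊕b7 = 0⊕0⊕1⊕1 = 0
Syndrome (s4...s1) = 011 → position 3.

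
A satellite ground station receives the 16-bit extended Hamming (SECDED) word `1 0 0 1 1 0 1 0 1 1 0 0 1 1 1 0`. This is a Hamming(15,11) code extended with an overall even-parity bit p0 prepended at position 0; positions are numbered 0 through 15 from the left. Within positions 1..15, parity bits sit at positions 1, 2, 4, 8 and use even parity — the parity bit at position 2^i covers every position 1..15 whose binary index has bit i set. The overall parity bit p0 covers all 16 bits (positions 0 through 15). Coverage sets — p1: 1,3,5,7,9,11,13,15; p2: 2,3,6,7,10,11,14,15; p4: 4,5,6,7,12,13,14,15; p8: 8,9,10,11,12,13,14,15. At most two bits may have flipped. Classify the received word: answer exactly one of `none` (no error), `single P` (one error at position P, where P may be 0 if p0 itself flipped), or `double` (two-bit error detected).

single 15

s1: b1⊕b3⊕b5⊕b7⊕b9⊕b11⊕b13⊕b15 = 0⊕1⊕0⊕0⊕1⊕0⊕1⊕0 = 1
s2: b2⊕b3⊕b6⊕b7⊕b10⊕b11⊕b14⊕b15 = 0⊕1⊕1⊕0⊕0⊕0⊕1⊕0 = 1
s4: b4⊕b5⊕b6⊕b7⊕b12⊕b13⊕b14⊕b15 = 1⊕0⊕1⊕0⊕1⊕1⊕1⊕0 = 1
s8: b8⊕b9⊕b10⊕b11⊕b12⊕b13⊕b14⊕b15 = 1⊕1⊕0⊕0⊕1⊕1⊕1⊕0 = 1
Syndrome (s8...s1) = 1111 → position 15.
Overall parity (XOR of all 16 bits, including p0): 1⊕0⊕0⊕1⊕1⊕0⊕1⊕0⊕1⊕1⊕0⊕0⊕1⊕1⊕1⊕0 = 1
Overall=1, syndrome position=15 → single-bit error at position 15.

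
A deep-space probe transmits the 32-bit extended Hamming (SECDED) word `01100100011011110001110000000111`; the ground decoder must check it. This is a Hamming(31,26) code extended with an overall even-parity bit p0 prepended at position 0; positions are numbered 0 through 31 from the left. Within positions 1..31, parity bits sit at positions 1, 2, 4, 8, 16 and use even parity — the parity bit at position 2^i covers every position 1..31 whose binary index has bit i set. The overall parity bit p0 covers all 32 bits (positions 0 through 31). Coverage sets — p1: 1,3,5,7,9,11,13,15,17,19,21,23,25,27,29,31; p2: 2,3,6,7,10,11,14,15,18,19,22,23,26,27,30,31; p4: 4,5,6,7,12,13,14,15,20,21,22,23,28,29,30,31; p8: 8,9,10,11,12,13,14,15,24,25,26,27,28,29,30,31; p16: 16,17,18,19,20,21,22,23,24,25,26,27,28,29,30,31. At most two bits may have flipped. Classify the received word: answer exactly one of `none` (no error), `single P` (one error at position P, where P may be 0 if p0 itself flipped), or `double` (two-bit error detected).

single 11

s1: b1⊕b3⊕b5⊕b7⊕b9⊕b11⊕b13⊕b15⊕b17⊕b19⊕b21⊕b23⊕b25⊕b27⊕b29⊕b31 = 1⊕0⊕1⊕0⊕1⊕0⊕1⊕1⊕0⊕1⊕1⊕0⊕0⊕0⊕1⊕1 = 1
s2: b2⊕b3⊕b6⊕b7⊕b10⊕b11⊕b14⊕b15⊕b18⊕b19⊕b22⊕b23⊕b26⊕b27⊕b30⊕b31 = 1⊕0⊕0⊕0⊕1⊕0⊕1⊕1⊕0⊕1⊕0⊕0⊕0⊕0⊕1⊕1 = 1
s4: b4⊕b5⊕b6⊕b7⊕b12⊕b13⊕b14⊕b15⊕b20⊕b21⊕b22⊕b23⊕b28⊕b29⊕b30⊕b31 = 0⊕1⊕0⊕0⊕1⊕1⊕1⊕1⊕1⊕1⊕0⊕0⊕0⊕1⊕1⊕1 = 0
s8: b8⊕b9⊕b10⊕b11⊕b12⊕b13⊕b14⊕b15⊕b24⊕b25⊕b26⊕b27⊕b28⊕b29⊕b30⊕b31 = 0⊕1⊕1⊕0⊕1⊕1⊕1⊕1⊕0⊕0⊕0⊕0⊕0⊕1⊕1⊕1 = 1
s16: b16⊕b17⊕b18⊕b19⊕b20⊕b21⊕b22⊕b23⊕b24⊕b25⊕b26⊕b27⊕b28⊕b29⊕b30⊕b31 = 0⊕0⊕0⊕1⊕1⊕1⊕0⊕0⊕0⊕0⊕0⊕0⊕0⊕1⊕1⊕1 = 0
Syndrome (s16...s1) = 01011 → position 11.
Overall parity (XOR of all 32 bits, including p0): 0⊕1⊕1⊕0⊕0⊕1⊕0⊕0⊕0⊕1⊕1⊕0⊕1⊕1⊕1⊕1⊕0⊕0⊕0⊕1⊕1⊕1⊕0⊕0⊕0⊕0⊕0⊕0⊕0⊕1⊕1⊕1 = 1
Overall=1, syndrome position=11 → single-bit error at position 11.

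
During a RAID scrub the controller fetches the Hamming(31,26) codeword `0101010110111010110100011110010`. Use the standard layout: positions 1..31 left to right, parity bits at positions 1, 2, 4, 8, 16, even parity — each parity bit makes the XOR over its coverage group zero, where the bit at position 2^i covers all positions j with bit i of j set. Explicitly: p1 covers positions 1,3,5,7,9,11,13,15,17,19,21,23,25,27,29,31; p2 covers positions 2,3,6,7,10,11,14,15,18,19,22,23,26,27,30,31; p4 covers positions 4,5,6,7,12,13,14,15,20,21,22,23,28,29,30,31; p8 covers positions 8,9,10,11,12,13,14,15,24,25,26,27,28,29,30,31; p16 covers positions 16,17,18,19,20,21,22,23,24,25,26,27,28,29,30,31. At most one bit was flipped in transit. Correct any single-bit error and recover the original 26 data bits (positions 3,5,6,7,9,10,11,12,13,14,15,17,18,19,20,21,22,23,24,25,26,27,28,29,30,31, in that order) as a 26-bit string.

s1: b1⊕b3⊕b5⊕b7⊕b9⊕b11⊕b13⊕b15⊕b17⊕b19⊕b21⊕b23⊕b25⊕b27⊕b29⊕b31 = 0⊕0⊕0⊕0⊕1⊕1⊕1⊕1⊕1⊕0⊕0⊕0⊕1⊕1⊕0⊕0 = 1
s2: b2⊕b3⊕b6⊕b7⊕b10⊕b11⊕b14⊕b15⊕b18⊕b19⊕b22⊕b23⊕b26⊕b27⊕b30⊕b31 = 1⊕0⊕1⊕0⊕0⊕1⊕0⊕1⊕1⊕0⊕0⊕0⊕1⊕1⊕1⊕0 = 0
s4: b4⊕b5⊕b6⊕b7⊕b12⊕b13⊕b14⊕b15⊕b20⊕b21⊕b22⊕b23⊕b28⊕b29⊕b30⊕b31 = 1⊕0⊕1⊕0⊕1⊕1⊕0⊕1⊕1⊕0⊕0⊕0⊕0⊕0⊕1⊕0 = 1
s8: b8⊕b9⊕b10⊕b11⊕b12⊕b13⊕b14⊕b15⊕b24⊕b25⊕b26⊕b27⊕b28⊕b29⊕b30⊕b31 = 1⊕1⊕0⊕1⊕1⊕1⊕0⊕1⊕1⊕1⊕1⊕1⊕0⊕0⊕1⊕0 = 1
s16: b16⊕b17⊕b18⊕b19⊕b20⊕b21⊕b22⊕b23⊕b24⊕b25⊕b26⊕b27⊕b28⊕b29⊕b30⊕b31 = 0⊕1⊕1⊕0⊕1⊕0⊕0⊕0⊕1⊕1⊕1⊕1⊕0⊕0⊕1⊕0 = 0
Syndrome (s16...s1) = 01101 → position 13.
Flip bit 13: corrected codeword = 0101010110110010110100011110010
Data bits at positions 3,5,6,7,9,10,11,12,13,14,15,17,18,19,20,21,22,23,24,25,26,27,28,29,30,31: 00101011001110100011110010

00101011001110100011110010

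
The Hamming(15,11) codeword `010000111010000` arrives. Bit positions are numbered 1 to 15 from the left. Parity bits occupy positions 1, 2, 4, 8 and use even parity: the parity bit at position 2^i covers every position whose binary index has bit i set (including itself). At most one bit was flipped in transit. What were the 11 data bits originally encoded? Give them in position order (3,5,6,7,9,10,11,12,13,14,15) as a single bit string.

00011010001

s1: b1⊕b3⊕b5⊕b7⊕b9⊕b11⊕b13⊕b15 = 0⊕0⊕0⊕1⊕1⊕1⊕0⊕0 = 1
s2: b2⊕b3⊕b6⊕b7⊕b10⊕b11⊕b14⊕b15 = 1⊕0⊕0⊕1⊕0⊕1⊕0⊕0 = 1
s4: b4⊕b5⊕b6⊕b7⊕b12⊕b13⊕b14⊕b15 = 0⊕0⊕0⊕1⊕0⊕0⊕0⊕0 = 1
s8: b8⊕b9⊕b10⊕b11⊕b12⊕b13⊕b14⊕b15 = 1⊕1⊕0⊕1⊕0⊕0⊕0⊕0 = 1
Syndrome (s8...s1) = 1111 → position 15.
Flip bit 15: corrected codeword = 010000111010001
Data bits at positions 3,5,6,7,9,10,11,12,13,14,15: 00011010001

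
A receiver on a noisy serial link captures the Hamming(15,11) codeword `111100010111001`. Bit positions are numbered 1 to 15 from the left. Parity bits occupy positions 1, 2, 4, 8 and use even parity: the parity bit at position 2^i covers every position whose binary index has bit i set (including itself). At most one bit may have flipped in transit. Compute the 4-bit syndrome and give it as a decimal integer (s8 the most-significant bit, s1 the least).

s1: b1⊕b3⊕b5⊕b7⊕b9⊕b11⊕b13⊕b15 = 1⊕1⊕0⊕0⊕0⊕1⊕0⊕1 = 0
s2: b2⊕b3⊕b6⊕b7⊕b10⊕b11⊕b14⊕b15 = 1⊕1⊕0⊕0⊕1⊕1⊕0⊕1 = 1
s4: b4⊕b5⊕b6⊕b7⊕b12⊕b13⊕b14⊕b15 = 1⊕0⊕0⊕0⊕1⊕0⊕0⊕1 = 1
s8: b8⊕b9⊕b10⊕b11⊕b12⊕b13⊕b14⊕b15 = 1⊕0⊕1⊕1⊕1⊕0⊕0⊕1 = 1
Syndrome (s8...s1) = 1110 → position 14.

14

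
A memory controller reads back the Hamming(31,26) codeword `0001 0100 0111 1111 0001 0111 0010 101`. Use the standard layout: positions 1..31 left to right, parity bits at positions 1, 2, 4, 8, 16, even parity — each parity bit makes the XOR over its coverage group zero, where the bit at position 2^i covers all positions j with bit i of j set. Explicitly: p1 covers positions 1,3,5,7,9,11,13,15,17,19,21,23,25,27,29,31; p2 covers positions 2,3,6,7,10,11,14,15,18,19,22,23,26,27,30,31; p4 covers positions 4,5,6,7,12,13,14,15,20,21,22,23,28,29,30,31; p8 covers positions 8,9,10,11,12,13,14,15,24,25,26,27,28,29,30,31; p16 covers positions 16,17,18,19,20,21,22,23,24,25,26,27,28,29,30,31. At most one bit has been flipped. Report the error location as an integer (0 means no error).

s1: b1⊕b3⊕b5⊕b7⊕b9⊕b11⊕b13⊕b15⊕b17⊕b19⊕b21⊕b23⊕b25⊕b27⊕b29⊕b31 = 0⊕0⊕0⊕0⊕0⊕1⊕1⊕1⊕0⊕0⊕0⊕1⊕0⊕1⊕1⊕1 = 1
s2: b2⊕b3⊕b6⊕b7⊕b10⊕b11⊕b14⊕b15⊕b18⊕b19⊕b22⊕b23⊕b26⊕b27⊕b30⊕b31 = 0⊕0⊕1⊕0⊕1⊕1⊕1⊕1⊕0⊕0⊕1⊕1⊕0⊕1⊕0⊕1 = 1
s4: b4⊕b5⊕b6⊕b7⊕b12⊕b13⊕b14⊕b15⊕b20⊕b21⊕b22⊕b23⊕b28⊕b29⊕b30⊕b31 = 1⊕0⊕1⊕0⊕1⊕1⊕1⊕1⊕1⊕0⊕1⊕1⊕0⊕1⊕0⊕1 = 1
s8: b8⊕b9⊕b10⊕b11⊕b12⊕b13⊕b14⊕b15⊕b24⊕b25⊕b26⊕b27⊕b28⊕b29⊕b30⊕b31 = 0⊕0⊕1⊕1⊕1⊕1⊕1⊕1⊕1⊕0⊕0⊕1⊕0⊕1⊕0⊕1 = 0
s16: b16⊕b17⊕b18⊕b19⊕b20⊕b21⊕b22⊕b23⊕b24⊕b25⊕b26⊕b27⊕b28⊕b29⊕b30⊕b31 = 1⊕0⊕0⊕0⊕1⊕0⊕1⊕1⊕1⊕0⊕0⊕1⊕0⊕1⊕0⊕1 = 0
Syndrome (s16...s1) = 00111 → position 7.

7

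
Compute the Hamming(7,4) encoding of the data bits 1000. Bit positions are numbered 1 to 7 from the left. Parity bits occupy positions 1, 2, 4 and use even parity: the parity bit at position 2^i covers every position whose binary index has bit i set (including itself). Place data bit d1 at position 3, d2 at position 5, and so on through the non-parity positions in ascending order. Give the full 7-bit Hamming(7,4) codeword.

Place data bits at non-power-of-two positions: b3=1, b5=0, b6=0, b7=0.
p1 = XOR of data positions {3,5,7} = 1⊕0⊕0 = 1
p2 = XOR of data positions {3,6,7} = 1⊕0⊕0 = 1
p4 = XOR of data positions {5,6,7} = 0⊕0⊕0 = 0
Codeword b1..b7 = 1110000

1110000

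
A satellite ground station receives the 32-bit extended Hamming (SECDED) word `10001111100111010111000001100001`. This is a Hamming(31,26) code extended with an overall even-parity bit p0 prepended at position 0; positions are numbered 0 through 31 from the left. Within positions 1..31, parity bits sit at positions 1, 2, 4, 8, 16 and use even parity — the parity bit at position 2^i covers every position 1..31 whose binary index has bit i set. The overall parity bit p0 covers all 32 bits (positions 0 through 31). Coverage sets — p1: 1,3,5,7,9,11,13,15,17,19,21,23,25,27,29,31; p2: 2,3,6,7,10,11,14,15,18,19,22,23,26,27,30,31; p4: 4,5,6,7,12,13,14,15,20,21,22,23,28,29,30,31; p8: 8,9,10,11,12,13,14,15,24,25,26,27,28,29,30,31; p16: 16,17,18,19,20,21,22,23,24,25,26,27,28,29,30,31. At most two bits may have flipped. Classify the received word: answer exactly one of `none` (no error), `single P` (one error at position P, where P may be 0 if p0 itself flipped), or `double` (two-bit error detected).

s1: b1⊕b3⊕b5⊕b7⊕b9⊕b11⊕b13⊕b15⊕b17⊕b19⊕b21⊕b23⊕b25⊕b27⊕b29⊕b31 = 0⊕0⊕1⊕1⊕0⊕1⊕1⊕1⊕1⊕1⊕0⊕0⊕1⊕0⊕0⊕1 = 1
s2: b2⊕b3⊕b6⊕b7⊕b10⊕b11⊕b14⊕b15⊕b18⊕b19⊕b22⊕b23⊕b26⊕b27⊕b30⊕b31 = 0⊕0⊕1⊕1⊕0⊕1⊕0⊕1⊕1⊕1⊕0⊕0⊕1⊕0⊕0⊕1 = 0
s4: b4⊕b5⊕b6⊕b7⊕b12⊕b13⊕b14⊕b15⊕b20⊕b21⊕b22⊕b23⊕b28⊕b29⊕b30⊕b31 = 1⊕1⊕1⊕1⊕1⊕1⊕0⊕1⊕0⊕0⊕0⊕0⊕0⊕0⊕0⊕1 = 0
s8: b8⊕b9⊕b10⊕b11⊕b12⊕b13⊕b14⊕b15⊕b24⊕b25⊕b26⊕b27⊕b28⊕b29⊕b30⊕b31 = 1⊕0⊕0⊕1⊕1⊕1⊕0⊕1⊕0⊕1⊕1⊕0⊕0⊕0⊕0⊕1 = 0
s16: b16⊕b17⊕b18⊕b19⊕b20⊕b21⊕b22⊕b23⊕b24⊕b25⊕b26⊕b27⊕b28⊕b29⊕b30⊕b31 = 0⊕1⊕1⊕1⊕0⊕0⊕0⊕0⊕0⊕1⊕1⊕0⊕0⊕0⊕0⊕1 = 0
Syndrome (s16...s1) = 00001 → position 1.
Overall parity (XOR of all 32 bits, including p0): 1⊕0⊕0⊕0⊕1⊕1⊕1⊕1⊕1⊕0⊕0⊕1⊕1⊕1⊕0⊕1⊕0⊕1⊕1⊕1⊕0⊕0⊕0⊕0⊕0⊕1⊕1⊕0⊕0⊕0⊕0⊕1 = 0
Overall=0, syndrome position=1 → double-bit error detected (uncorrectable).

double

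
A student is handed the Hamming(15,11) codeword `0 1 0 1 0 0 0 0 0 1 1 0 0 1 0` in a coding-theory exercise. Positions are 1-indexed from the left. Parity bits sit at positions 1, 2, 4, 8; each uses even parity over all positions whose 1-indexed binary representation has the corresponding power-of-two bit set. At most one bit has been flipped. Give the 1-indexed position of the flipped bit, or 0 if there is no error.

s1: b1⊕b3⊕b5⊕b7⊕b9⊕b11⊕b13⊕b15 = 0⊕0⊕0⊕0⊕0⊕1⊕0⊕0 = 1
s2: b2⊕b3⊕b6⊕b7⊕b10⊕b11⊕b14⊕b15 = 1⊕0⊕0⊕0⊕1⊕1⊕1⊕0 = 0
s4: b4⊕b5⊕b6⊕b7⊕b12⊕b13⊕b14⊕b15 = 1⊕0⊕0⊕0⊕0⊕0⊕1⊕0 = 0
s8: b8⊕b9⊕b10⊕b11⊕b12⊕b13⊕b14⊕b15 = 0⊕0⊕1⊕1⊕0⊕0⊕1⊕0 = 1
Syndrome (s8...s1) = 1001 → position 9.

9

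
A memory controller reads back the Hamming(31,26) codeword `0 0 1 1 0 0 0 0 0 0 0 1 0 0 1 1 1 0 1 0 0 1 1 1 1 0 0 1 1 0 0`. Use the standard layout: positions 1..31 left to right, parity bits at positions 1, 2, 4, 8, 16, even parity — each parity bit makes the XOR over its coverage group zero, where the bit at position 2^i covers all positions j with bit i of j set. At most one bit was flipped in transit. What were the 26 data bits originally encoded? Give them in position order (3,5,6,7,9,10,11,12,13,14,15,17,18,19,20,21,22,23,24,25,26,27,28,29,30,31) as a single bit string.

10000001001101001011001100

s1: b1⊕b3⊕b5⊕b7⊕b9⊕b11⊕b13⊕b15⊕b17⊕b19⊕b21⊕b23⊕b25⊕b27⊕b29⊕b31 = 0⊕1⊕0⊕0⊕0⊕0⊕0⊕1⊕1⊕1⊕0⊕1⊕1⊕0⊕1⊕0 = 1
s2: b2⊕b3⊕b6⊕b7⊕b10⊕b11⊕b14⊕b15⊕b18⊕b19⊕b22⊕b23⊕b26⊕b27⊕b30⊕b31 = 0⊕1⊕0⊕0⊕0⊕0⊕0⊕1⊕0⊕1⊕1⊕1⊕0⊕0⊕0⊕0 = 1
s4: b4⊕b5⊕b6⊕b7⊕b12⊕b13⊕b14⊕b15⊕b20⊕b21⊕b22⊕b23⊕b28⊕b29⊕b30⊕b31 = 1⊕0⊕0⊕0⊕1⊕0⊕0⊕1⊕0⊕0⊕1⊕1⊕1⊕1⊕0⊕0 = 1
s8: b8⊕b9⊕b10⊕b11⊕b12⊕b13⊕b14⊕b15⊕b24⊕b25⊕b26⊕b27⊕b28⊕b29⊕b30⊕b31 = 0⊕0⊕0⊕0⊕1⊕0⊕0⊕1⊕1⊕1⊕0⊕0⊕1⊕1⊕0⊕0 = 0
s16: b16⊕b17⊕b18⊕b19⊕b20⊕b21⊕b22⊕b23⊕b24⊕b25⊕b26⊕b27⊕b28⊕b29⊕b30⊕b31 = 1⊕1⊕0⊕1⊕0⊕0⊕1⊕1⊕1⊕1⊕0⊕0⊕1⊕1⊕0⊕0 = 1
Syndrome (s16...s1) = 10111 → position 23.
Flip bit 23: corrected codeword = 0011000000010011101001011001100
Data bits at positions 3,5,6,7,9,10,11,12,13,14,15,17,18,19,20,21,22,23,24,25,26,27,28,29,30,31: 10000001001101001011001100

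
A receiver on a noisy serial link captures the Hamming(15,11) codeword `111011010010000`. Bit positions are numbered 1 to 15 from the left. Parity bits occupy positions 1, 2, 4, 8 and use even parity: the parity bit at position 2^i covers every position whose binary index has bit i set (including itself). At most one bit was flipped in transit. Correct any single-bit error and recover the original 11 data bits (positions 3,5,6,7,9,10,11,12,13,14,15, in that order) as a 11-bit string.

s1: b1⊕b3⊕b5⊕b7⊕b9⊕b11⊕b13⊕b15 = 1⊕1⊕1⊕0⊕0⊕1⊕0⊕0 = 0
s2: b2⊕b3⊕b6⊕b7⊕b10⊕b11⊕b14⊕b15 = 1⊕1⊕1⊕0⊕0⊕1⊕0⊕0 = 0
s4: b4⊕b5⊕b6⊕b7⊕b12⊕b13⊕b14⊕b15 = 0⊕1⊕1⊕0⊕0⊕0⊕0⊕0 = 0
s8: b8⊕b9⊕b10⊕b11⊕b12⊕b13⊕b14⊕b15 = 1⊕0⊕0⊕1⊕0⊕0⊕0⊕0 = 0
Syndrome (s8...s1) = 0000 → position 0 (no error).
No correction needed.
Data bits at positions 3,5,6,7,9,10,11,12,13,14,15: 11100010000

11100010000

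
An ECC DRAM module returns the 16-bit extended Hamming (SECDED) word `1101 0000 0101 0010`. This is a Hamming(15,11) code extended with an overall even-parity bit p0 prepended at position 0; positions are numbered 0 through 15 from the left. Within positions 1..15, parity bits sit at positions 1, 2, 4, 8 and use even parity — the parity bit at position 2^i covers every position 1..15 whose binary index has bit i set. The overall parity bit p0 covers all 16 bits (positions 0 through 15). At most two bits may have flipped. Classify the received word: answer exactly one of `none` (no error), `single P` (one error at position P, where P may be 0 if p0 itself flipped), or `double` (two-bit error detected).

double

s1: b1⊕b3⊕b5⊕b7⊕b9⊕b11⊕b13⊕b15 = 1⊕1⊕0⊕0⊕1⊕1⊕0⊕0 = 0
s2: b2⊕b3⊕b6⊕b7⊕b10⊕b11⊕b14⊕b15 = 0⊕1⊕0⊕0⊕0⊕1⊕1⊕0 = 1
s4: b4⊕b5⊕b6⊕b7⊕b12⊕b13⊕b14⊕b15 = 0⊕0⊕0⊕0⊕0⊕0⊕1⊕0 = 1
s8: b8⊕b9⊕b10⊕b11⊕b12⊕b13⊕b14⊕b15 = 0⊕1⊕0⊕1⊕0⊕0⊕1⊕0 = 1
Syndrome (s8...s1) = 1110 → position 14.
Overall parity (XOR of all 16 bits, including p0): 1⊕1⊕0⊕1⊕0⊕0⊕0⊕0⊕0⊕1⊕0⊕1⊕0⊕0⊕1⊕0 = 0
Overall=0, syndrome position=14 → double-bit error detected (uncorrectable).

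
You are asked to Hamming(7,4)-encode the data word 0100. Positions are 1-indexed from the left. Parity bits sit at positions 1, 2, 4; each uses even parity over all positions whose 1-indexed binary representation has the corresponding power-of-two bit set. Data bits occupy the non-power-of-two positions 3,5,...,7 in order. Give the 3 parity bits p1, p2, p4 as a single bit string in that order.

101

Place data bits at non-power-of-two positions: b3=0, b5=1, b6=0, b7=0.
p1 = XOR of data positions {3,5,7} = 0⊕1⊕0 = 1
p2 = XOR of data positions {3,6,7} = 0⊕0⊕0 = 0
p4 = XOR of data positions {5,6,7} = 1⊕0⊕0 = 1
Parity bits p1,p2,p4 = 101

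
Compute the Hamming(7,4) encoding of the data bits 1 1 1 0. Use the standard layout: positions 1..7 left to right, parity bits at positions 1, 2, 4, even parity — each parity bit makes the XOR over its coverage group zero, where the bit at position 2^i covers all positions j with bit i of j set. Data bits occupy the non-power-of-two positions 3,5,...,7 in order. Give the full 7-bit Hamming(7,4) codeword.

Place data bits at non-power-of-two positions: b3=1, b5=1, b6=1, b7=0.
p1 = XOR of data positions {3,5,7} = 1⊕1⊕0 = 0
p2 = XOR of data positions {3,6,7} = 1⊕1⊕0 = 0
p4 = XOR of data positions {5,6,7} = 1⊕1⊕0 = 0
Codeword b1..b7 = 0010110

0010110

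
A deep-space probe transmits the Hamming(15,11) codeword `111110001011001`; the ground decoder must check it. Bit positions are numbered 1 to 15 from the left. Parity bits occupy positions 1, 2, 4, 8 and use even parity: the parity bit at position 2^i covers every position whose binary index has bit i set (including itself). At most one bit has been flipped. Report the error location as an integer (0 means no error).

s1: b1⊕b3⊕b5⊕b7⊕b9⊕b11⊕b13⊕b15 = 1⊕1⊕1⊕0⊕1⊕1⊕0⊕1 = 0
s2: b2⊕b3⊕b6⊕b7⊕b10⊕b11⊕b14⊕b15 = 1⊕1⊕0⊕0⊕0⊕1⊕0⊕1 = 0
s4: b4⊕b5⊕b6⊕b7⊕b12⊕b13⊕b14⊕b15 = 1⊕1⊕0⊕0⊕1⊕0⊕0⊕1 = 0
s8: b8⊕b9⊕b10⊕b11⊕b12⊕b13⊕b14⊕b15 = 0⊕1⊕0⊕1⊕1⊕0⊕0⊕1 = 0
Syndrome (s8...s1) = 0000 → position 0 (no error).

0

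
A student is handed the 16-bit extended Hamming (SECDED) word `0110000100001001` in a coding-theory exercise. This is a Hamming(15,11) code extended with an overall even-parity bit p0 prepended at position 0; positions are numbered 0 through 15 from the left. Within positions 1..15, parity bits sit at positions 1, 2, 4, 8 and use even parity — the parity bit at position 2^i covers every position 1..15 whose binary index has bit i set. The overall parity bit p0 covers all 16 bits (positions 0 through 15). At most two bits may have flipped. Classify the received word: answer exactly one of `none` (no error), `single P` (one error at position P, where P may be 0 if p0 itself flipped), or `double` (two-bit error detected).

s1: b1⊕b3⊕b5⊕b7⊕b9⊕b11⊕b13⊕b15 = 1⊕0⊕0⊕1⊕0⊕0⊕0⊕1 = 1
s2: b2⊕b3⊕b6⊕b7⊕b10⊕b11⊕b14⊕b15 = 1⊕0⊕0⊕1⊕0⊕0⊕0⊕1 = 1
s4: b4⊕b5⊕b6⊕b7⊕b12⊕b13⊕b14⊕b15 = 0⊕0⊕0⊕1⊕1⊕0⊕0⊕1 = 1
s8: b8⊕b9⊕b10⊕b11⊕b12⊕b13⊕b14⊕b15 = 0⊕0⊕0⊕0⊕1⊕0⊕0⊕1 = 0
Syndrome (s8...s1) = 0111 → position 7.
Overall parity (XOR of all 16 bits, including p0): 0⊕1⊕1⊕0⊕0⊕0⊕0⊕1⊕0⊕0⊕0⊕0⊕1⊕0⊕0⊕1 = 1
Overall=1, syndrome position=7 → single-bit error at position 7.

single 7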